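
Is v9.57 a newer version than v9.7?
Yes. Version numbers are compared segment by segment as integers, not as decimals: minor version 57 > 7, so v9.57 > v9.7 (even though the decimal 9.57 < 9.7).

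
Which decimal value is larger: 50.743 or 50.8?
50.8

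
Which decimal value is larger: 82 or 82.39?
82.39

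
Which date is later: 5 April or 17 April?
17 April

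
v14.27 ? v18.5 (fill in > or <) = <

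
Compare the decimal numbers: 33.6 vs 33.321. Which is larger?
33.6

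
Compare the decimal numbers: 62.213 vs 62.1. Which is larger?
62.213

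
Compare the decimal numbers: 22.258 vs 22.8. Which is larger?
22.8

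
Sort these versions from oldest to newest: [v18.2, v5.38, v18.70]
[v5.38, v18.2, v18.70]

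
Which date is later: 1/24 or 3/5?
3/5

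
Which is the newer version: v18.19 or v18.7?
v18.19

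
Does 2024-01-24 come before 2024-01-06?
No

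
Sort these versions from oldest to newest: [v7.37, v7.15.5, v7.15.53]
[v7.15.5, v7.15.53, v7.37]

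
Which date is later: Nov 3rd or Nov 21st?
Nov 21st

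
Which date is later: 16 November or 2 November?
16 November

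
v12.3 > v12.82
False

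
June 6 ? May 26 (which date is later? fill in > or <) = >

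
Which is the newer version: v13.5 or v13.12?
v13.12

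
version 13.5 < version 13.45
True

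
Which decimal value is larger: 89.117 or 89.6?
89.6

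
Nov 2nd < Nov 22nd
True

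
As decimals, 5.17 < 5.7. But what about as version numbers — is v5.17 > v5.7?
True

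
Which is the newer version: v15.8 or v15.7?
v15.8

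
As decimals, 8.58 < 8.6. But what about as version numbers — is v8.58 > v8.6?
True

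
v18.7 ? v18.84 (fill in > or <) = <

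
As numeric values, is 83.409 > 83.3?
True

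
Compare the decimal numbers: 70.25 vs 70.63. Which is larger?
70.63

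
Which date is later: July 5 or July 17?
July 17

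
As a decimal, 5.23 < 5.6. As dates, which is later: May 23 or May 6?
May 23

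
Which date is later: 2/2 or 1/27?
2/2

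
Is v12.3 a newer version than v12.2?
Yes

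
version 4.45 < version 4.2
False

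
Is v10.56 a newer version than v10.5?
Yes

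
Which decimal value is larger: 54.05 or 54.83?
54.83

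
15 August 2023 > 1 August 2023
True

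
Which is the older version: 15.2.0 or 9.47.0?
9.47.0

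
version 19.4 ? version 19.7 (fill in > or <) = <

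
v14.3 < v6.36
False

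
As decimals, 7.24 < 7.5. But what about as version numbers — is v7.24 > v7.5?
True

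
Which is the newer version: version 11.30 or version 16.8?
version 16.8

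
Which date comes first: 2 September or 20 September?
2 September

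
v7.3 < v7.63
True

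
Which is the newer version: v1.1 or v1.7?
v1.7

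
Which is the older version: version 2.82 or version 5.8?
version 2.82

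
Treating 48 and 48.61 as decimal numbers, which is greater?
48.61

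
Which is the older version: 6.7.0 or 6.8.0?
6.7.0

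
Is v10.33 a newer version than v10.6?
Yes. Version numbers are compared segment by segment as integers, not as decimals: minor version 33 > 6, so v10.33 > v10.6 (even though the decimal 10.33 < 10.6).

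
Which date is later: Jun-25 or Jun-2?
Jun-25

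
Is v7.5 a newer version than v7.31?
No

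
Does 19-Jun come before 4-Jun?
No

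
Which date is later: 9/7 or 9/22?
9/22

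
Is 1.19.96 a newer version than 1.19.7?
Yes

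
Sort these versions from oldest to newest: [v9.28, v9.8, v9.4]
[v9.4, v9.8, v9.28]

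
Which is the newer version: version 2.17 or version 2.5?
version 2.17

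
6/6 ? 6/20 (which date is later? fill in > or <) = <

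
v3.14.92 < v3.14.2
False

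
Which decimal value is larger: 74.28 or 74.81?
74.81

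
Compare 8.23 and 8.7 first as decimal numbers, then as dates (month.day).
As decimals: 8.23 < 8.7. As dates: 8/23 is later than 8/7 (day 23 > day 7).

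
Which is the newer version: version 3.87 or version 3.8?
version 3.87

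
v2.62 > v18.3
False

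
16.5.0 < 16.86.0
True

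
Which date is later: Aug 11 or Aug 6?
Aug 11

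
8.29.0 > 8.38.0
False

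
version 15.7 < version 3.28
False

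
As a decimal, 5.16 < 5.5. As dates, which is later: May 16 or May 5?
May 16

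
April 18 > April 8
True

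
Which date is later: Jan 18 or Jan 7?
Jan 18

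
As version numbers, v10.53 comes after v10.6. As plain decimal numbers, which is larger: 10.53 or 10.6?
10.6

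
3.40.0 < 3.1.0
False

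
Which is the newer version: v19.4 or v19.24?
v19.24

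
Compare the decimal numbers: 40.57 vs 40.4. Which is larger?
40.57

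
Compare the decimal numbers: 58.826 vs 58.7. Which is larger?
58.826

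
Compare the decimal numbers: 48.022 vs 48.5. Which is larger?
48.5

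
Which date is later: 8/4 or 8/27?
8/27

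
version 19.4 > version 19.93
False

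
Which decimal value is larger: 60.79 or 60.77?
60.79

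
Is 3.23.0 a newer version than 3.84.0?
No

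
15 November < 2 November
False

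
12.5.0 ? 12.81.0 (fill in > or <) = <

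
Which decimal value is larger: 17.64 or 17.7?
17.7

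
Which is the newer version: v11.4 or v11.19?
v11.19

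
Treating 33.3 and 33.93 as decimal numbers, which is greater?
33.93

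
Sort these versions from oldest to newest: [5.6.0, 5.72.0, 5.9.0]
[5.6.0, 5.9.0, 5.72.0]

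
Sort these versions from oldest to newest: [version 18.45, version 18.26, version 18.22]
[version 18.22, version 18.26, version 18.45]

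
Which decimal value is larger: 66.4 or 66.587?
66.587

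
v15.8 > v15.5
True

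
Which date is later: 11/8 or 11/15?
11/15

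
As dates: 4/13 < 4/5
False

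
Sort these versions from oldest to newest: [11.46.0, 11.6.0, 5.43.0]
[5.43.0, 11.6.0, 11.46.0]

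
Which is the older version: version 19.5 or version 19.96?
version 19.5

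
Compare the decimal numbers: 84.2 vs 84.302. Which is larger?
84.302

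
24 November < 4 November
False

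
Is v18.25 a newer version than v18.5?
Yes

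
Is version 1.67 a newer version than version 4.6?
No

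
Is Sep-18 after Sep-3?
Yes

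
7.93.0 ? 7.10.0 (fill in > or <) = >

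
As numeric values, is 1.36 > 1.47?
False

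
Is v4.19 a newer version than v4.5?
Yes. Version numbers are compared segment by segment as integers, not as decimals: minor version 19 > 5, so v4.19 > v4.5 (even though the decimal 4.19 < 4.5).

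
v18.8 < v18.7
False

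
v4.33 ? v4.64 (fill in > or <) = <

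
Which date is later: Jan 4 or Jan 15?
Jan 15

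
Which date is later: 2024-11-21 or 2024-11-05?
2024-11-21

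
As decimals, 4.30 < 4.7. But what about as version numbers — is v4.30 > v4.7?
True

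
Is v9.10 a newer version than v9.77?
No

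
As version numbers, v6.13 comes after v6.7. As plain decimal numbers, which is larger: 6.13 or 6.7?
6.7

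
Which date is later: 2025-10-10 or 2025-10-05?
2025-10-10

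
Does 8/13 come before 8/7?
No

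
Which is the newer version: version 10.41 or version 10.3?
version 10.41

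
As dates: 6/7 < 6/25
True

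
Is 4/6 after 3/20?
Yes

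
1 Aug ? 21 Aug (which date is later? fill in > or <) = <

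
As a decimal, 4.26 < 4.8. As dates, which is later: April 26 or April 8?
April 26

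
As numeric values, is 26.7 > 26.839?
False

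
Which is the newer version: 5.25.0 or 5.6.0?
5.25.0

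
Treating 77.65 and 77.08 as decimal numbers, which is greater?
77.65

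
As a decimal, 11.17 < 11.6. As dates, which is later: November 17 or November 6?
November 17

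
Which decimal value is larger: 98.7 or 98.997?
98.997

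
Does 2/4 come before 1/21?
No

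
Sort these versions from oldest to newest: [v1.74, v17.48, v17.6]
[v1.74, v17.6, v17.48]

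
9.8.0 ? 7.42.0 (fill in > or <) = >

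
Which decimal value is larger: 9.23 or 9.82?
9.82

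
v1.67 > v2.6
False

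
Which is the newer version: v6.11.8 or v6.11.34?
v6.11.34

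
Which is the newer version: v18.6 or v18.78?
v18.78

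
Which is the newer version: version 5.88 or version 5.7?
version 5.88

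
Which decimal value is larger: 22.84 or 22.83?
22.84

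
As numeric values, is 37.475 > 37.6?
False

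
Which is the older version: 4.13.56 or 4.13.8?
4.13.8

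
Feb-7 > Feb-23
False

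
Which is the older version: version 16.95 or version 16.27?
version 16.27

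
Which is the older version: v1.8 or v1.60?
v1.8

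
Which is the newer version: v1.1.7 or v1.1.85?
v1.1.85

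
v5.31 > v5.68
False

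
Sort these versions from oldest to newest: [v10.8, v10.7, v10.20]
[v10.7, v10.8, v10.20]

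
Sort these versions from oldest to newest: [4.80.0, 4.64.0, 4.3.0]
[4.3.0, 4.64.0, 4.80.0]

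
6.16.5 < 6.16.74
True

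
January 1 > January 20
False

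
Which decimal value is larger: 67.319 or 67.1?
67.319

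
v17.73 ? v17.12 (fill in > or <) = >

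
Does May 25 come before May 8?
No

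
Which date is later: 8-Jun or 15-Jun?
15-Jun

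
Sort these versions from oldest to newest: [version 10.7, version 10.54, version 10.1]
[version 10.1, version 10.7, version 10.54]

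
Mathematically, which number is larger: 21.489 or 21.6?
21.6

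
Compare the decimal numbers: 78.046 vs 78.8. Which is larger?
78.8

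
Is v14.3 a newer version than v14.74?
No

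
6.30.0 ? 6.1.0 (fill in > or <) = >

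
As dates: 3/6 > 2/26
True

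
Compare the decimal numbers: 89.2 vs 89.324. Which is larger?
89.324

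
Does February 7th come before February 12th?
Yes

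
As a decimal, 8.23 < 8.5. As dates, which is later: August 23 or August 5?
August 23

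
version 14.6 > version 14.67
False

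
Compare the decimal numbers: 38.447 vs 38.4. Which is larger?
38.447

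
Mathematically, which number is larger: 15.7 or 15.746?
15.746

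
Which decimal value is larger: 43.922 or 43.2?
43.922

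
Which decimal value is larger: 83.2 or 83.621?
83.621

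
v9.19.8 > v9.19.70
False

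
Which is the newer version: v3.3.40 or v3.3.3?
v3.3.40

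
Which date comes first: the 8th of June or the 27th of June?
the 8th of June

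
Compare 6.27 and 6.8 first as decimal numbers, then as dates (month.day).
As decimals: 6.27 < 6.8. As dates: 6/27 is later than 6/8 (day 27 > day 8).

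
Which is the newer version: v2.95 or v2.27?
v2.95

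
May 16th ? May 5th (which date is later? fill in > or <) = >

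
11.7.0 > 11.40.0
False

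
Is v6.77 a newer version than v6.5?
Yes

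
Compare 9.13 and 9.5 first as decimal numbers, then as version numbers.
As decimals: 9.13 < 9.5. As versions: v9.13 > v9.5 (minor version 13 > 5).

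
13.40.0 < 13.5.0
False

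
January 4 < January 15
True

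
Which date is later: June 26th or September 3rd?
September 3rd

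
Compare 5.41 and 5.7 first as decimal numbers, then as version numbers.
As decimals: 5.41 < 5.7. As versions: v5.41 > v5.7 (minor version 41 > 7).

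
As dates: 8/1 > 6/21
True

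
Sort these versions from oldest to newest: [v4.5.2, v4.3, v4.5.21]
[v4.3, v4.5.2, v4.5.21]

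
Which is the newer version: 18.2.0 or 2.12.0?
18.2.0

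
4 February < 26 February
True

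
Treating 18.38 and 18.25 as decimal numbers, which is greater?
18.38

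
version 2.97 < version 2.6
False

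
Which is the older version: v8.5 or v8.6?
v8.5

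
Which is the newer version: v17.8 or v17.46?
v17.46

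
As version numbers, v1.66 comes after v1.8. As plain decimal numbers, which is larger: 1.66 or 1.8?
1.8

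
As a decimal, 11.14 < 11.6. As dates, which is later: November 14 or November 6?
November 14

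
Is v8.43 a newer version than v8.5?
Yes. Version numbers are compared segment by segment as integers, not as decimals: minor version 43 > 5, so v8.43 > v8.5 (even though the decimal 8.43 < 8.5).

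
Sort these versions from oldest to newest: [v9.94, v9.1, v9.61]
[v9.1, v9.61, v9.94]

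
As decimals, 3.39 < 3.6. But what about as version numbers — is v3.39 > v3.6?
True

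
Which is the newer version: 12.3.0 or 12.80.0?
12.80.0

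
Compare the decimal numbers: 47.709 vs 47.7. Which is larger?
47.709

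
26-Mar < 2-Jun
True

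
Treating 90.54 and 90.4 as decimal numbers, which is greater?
90.54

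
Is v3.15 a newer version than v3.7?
Yes. Version numbers are compared segment by segment as integers, not as decimals: minor version 15 > 7, so v3.15 > v3.7 (even though the decimal 3.15 < 3.7).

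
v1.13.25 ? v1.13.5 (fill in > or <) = >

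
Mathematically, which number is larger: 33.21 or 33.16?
33.21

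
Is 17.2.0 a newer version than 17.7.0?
No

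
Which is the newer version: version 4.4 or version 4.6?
version 4.6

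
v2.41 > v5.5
False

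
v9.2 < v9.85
True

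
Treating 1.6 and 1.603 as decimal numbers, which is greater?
1.603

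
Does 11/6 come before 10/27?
No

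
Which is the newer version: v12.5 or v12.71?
v12.71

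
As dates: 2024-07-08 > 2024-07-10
False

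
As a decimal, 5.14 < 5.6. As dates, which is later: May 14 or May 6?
May 14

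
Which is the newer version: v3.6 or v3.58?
v3.58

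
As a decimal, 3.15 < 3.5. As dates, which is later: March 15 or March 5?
March 15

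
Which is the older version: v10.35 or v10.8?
v10.8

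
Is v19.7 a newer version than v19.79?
No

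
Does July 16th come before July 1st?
No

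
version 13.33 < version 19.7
True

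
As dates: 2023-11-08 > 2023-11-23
False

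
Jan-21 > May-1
False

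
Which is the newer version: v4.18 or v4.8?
v4.18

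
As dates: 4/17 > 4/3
True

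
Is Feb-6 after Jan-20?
Yes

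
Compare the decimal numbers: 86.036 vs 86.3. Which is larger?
86.3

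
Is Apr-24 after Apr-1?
Yes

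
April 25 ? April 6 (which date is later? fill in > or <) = >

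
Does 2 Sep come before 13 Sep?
Yes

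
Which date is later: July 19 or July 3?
July 19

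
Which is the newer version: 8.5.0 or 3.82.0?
8.5.0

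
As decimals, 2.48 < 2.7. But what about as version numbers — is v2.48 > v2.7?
True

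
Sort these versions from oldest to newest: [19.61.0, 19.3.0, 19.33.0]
[19.3.0, 19.33.0, 19.61.0]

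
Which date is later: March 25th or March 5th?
March 25th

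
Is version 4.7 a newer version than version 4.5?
Yes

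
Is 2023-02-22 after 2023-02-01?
Yes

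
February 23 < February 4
False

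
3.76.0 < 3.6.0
False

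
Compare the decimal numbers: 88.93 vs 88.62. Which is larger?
88.93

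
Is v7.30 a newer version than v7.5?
Yes. Version numbers are compared segment by segment as integers, not as decimals: minor version 30 > 5, so v7.30 > v7.5 (even though the decimal 7.30 < 7.5).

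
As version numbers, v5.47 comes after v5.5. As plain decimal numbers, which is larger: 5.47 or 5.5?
5.5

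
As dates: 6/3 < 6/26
True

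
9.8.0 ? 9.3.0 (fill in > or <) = >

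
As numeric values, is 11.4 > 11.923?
False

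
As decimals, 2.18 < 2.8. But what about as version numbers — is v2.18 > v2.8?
True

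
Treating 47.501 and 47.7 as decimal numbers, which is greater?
47.7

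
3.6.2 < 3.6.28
True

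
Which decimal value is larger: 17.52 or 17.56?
17.56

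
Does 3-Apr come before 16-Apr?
Yes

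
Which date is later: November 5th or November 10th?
November 10th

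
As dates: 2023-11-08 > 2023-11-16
False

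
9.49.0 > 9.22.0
True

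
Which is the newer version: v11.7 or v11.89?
v11.89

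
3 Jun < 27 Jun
True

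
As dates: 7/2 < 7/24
True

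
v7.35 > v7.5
True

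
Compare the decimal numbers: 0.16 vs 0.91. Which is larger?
0.91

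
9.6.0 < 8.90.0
False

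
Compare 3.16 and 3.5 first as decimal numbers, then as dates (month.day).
As decimals: 3.16 < 3.5. As dates: 3/16 is later than 3/5 (day 16 > day 5).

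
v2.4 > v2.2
True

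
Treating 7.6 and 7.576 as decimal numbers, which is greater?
7.6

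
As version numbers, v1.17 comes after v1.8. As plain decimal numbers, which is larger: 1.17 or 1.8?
1.8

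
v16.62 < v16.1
False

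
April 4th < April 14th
True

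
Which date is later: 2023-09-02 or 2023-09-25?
2023-09-25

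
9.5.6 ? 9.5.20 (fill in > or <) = <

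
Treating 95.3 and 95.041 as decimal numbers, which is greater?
95.3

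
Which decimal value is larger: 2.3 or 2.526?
2.526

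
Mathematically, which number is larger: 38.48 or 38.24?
38.48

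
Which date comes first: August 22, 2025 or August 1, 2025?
August 1, 2025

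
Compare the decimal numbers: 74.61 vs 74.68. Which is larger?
74.68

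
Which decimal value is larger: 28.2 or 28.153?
28.2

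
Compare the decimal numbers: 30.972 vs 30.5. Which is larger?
30.972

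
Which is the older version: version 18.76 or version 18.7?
version 18.7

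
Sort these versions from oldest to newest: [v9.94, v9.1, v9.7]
[v9.1, v9.7, v9.94]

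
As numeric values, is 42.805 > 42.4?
True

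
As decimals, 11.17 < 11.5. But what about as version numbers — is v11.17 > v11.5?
True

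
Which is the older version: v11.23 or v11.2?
v11.2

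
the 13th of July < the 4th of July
False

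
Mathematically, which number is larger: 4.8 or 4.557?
4.8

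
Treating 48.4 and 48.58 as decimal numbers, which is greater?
48.58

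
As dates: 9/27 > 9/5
True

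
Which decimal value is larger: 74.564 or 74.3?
74.564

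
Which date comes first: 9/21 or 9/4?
9/4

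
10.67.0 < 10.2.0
False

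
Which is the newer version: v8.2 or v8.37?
v8.37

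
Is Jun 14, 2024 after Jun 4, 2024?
Yes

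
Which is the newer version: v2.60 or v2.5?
v2.60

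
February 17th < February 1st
False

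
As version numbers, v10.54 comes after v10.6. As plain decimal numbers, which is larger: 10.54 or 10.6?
10.6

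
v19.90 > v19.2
True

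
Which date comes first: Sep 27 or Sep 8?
Sep 8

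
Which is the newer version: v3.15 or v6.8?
v6.8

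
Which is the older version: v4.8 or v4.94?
v4.8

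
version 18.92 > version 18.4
True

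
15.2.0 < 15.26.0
True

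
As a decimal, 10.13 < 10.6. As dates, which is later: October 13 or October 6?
October 13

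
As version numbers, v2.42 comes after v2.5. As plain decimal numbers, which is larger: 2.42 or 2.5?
2.5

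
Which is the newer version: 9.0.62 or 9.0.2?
9.0.62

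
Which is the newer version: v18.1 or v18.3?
v18.3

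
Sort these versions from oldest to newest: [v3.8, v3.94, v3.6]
[v3.6, v3.8, v3.94]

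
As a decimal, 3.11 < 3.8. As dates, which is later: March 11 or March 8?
March 11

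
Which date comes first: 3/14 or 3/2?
3/2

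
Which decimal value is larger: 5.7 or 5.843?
5.843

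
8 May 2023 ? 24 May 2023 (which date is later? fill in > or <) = <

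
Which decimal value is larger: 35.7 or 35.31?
35.7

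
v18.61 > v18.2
True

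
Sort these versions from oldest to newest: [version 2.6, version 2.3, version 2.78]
[version 2.3, version 2.6, version 2.78]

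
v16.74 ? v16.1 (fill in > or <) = >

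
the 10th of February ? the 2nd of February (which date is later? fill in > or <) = >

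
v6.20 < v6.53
True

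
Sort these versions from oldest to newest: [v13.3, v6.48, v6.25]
[v6.25, v6.48, v13.3]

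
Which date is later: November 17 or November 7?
November 17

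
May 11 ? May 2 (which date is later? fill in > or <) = >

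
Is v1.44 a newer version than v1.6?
Yes. Version numbers are compared segment by segment as integers, not as decimals: minor version 44 > 6, so v1.44 > v1.6 (even though the decimal 1.44 < 1.6).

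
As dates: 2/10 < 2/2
False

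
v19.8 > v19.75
False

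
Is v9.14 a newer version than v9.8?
Yes. Version numbers are compared segment by segment as integers, not as decimals: minor version 14 > 8, so v9.14 > v9.8 (even though the decimal 9.14 < 9.8).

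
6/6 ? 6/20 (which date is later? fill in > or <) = <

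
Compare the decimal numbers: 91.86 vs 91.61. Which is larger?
91.86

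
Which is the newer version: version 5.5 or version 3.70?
version 5.5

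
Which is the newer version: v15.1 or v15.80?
v15.80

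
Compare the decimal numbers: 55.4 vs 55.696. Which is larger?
55.696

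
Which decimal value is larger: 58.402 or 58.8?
58.8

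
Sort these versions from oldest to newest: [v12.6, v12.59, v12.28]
[v12.6, v12.28, v12.59]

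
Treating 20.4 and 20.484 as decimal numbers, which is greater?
20.484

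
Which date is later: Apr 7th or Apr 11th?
Apr 11th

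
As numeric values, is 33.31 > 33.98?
False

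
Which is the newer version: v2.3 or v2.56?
v2.56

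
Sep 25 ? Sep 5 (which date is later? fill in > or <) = >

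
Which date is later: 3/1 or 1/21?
3/1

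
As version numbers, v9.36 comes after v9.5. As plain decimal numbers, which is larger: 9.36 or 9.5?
9.5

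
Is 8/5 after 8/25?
No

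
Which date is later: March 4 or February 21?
March 4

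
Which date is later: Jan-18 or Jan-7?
Jan-18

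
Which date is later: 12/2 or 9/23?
12/2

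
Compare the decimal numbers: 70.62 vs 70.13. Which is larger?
70.62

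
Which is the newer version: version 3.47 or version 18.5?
version 18.5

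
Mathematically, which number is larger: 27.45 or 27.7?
27.7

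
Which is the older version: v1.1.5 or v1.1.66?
v1.1.5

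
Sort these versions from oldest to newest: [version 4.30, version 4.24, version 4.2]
[version 4.2, version 4.24, version 4.30]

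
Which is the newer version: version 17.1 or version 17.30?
version 17.30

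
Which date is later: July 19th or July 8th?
July 19th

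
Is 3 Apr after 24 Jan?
Yes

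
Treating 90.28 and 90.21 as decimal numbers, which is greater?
90.28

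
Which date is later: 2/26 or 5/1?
5/1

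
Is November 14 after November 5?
Yes. Day 14 comes after day 5 in November — this is a date comparison, not a decimal one (the decimal 11.14 would be smaller than 11.5).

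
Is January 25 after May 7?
No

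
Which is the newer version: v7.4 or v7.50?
v7.50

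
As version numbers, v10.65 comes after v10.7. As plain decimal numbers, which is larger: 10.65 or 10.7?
10.7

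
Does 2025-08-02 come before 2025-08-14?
Yes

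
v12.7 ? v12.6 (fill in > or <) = >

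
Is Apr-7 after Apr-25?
No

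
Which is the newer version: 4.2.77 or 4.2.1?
4.2.77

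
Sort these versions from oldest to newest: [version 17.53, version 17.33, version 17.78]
[version 17.33, version 17.53, version 17.78]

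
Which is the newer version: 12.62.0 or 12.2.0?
12.62.0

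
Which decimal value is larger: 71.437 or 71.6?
71.6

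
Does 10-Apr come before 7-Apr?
No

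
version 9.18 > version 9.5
True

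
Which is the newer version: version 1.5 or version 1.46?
version 1.46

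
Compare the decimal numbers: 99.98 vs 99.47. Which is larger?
99.98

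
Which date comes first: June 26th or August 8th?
June 26th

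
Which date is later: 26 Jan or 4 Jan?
26 Jan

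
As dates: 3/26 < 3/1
False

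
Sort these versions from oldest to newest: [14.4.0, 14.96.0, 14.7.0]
[14.4.0, 14.7.0, 14.96.0]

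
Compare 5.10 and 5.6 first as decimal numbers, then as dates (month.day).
As decimals: 5.10 < 5.6. As dates: 5/10 is later than 5/6 (day 10 > day 6).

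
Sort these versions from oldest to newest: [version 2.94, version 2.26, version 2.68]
[version 2.26, version 2.68, version 2.94]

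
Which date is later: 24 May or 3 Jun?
3 Jun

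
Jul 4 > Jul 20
False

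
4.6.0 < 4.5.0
False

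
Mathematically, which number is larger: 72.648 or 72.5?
72.648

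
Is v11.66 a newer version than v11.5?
Yes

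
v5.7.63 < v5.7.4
False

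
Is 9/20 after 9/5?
Yes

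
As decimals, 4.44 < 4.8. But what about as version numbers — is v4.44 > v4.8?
True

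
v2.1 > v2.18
False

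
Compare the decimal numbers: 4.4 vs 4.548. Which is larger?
4.548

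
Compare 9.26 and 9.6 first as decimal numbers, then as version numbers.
As decimals: 9.26 < 9.6. As versions: v9.26 > v9.6 (minor version 26 > 6).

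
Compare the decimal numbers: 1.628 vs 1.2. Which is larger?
1.628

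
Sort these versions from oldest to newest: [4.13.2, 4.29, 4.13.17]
[4.13.2, 4.13.17, 4.29]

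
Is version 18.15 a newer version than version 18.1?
Yes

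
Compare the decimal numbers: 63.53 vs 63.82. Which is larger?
63.82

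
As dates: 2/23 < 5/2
True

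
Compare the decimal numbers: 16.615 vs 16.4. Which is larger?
16.615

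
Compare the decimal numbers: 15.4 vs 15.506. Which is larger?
15.506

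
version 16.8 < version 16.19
True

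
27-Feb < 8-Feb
False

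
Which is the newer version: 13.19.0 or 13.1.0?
13.19.0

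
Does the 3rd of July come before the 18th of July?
Yes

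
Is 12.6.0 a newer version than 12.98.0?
No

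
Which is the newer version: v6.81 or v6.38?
v6.81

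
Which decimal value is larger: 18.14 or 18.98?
18.98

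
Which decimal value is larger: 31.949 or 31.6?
31.949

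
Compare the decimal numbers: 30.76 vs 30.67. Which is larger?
30.76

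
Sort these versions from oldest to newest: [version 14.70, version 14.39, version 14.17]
[version 14.17, version 14.39, version 14.70]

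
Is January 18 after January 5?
Yes. Day 18 comes after day 5 in January — this is a date comparison, not a decimal one (the decimal 1.18 would be smaller than 1.5).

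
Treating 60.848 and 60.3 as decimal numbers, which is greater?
60.848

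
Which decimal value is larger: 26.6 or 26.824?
26.824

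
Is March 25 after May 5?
No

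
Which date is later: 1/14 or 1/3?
1/14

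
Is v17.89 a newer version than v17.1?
Yes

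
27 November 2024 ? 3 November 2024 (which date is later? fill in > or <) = >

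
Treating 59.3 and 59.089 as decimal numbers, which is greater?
59.3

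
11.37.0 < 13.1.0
True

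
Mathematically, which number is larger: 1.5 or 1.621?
1.621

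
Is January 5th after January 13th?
No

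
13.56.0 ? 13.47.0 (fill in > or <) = >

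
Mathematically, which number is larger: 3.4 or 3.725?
3.725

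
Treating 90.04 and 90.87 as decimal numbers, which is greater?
90.87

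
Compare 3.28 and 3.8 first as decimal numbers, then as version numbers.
As decimals: 3.28 < 3.8. As versions: v3.28 > v3.8 (minor version 28 > 8).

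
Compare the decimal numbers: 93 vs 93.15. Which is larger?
93.15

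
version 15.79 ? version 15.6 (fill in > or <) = >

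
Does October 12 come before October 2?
No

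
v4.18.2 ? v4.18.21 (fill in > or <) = <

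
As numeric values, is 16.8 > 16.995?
False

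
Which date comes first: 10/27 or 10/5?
10/5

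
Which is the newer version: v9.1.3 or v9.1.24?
v9.1.24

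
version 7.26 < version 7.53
True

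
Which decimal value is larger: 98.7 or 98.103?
98.7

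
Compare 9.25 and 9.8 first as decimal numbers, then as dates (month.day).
As decimals: 9.25 < 9.8. As dates: 9/25 is later than 9/8 (day 25 > day 8).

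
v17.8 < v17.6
False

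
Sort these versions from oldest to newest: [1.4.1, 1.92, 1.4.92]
[1.4.1, 1.4.92, 1.92]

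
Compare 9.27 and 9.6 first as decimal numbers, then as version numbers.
As decimals: 9.27 < 9.6. As versions: v9.27 > v9.6 (minor version 27 > 6).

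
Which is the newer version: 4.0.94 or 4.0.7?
4.0.94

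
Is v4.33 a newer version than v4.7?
Yes. Version numbers are compared segment by segment as integers, not as decimals: minor version 33 > 7, so v4.33 > v4.7 (even though the decimal 4.33 < 4.7).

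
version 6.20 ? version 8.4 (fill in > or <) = <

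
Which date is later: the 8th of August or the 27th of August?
the 27th of August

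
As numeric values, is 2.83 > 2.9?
False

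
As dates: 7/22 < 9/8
True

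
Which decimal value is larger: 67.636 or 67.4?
67.636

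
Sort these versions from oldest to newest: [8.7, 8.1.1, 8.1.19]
[8.1.1, 8.1.19, 8.7]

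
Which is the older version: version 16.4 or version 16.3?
version 16.3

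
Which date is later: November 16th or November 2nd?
November 16th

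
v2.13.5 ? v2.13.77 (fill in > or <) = <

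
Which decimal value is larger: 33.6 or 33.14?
33.6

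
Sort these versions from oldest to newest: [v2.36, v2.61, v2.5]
[v2.5, v2.36, v2.61]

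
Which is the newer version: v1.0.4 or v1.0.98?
v1.0.98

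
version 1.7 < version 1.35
True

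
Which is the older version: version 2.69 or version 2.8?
version 2.8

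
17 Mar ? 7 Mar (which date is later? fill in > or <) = >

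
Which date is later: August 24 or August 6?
August 24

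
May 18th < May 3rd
False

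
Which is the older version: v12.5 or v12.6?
v12.5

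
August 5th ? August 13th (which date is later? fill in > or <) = <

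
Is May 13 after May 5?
Yes. Day 13 comes after day 5 in May — this is a date comparison, not a decimal one (the decimal 5.13 would be smaller than 5.5).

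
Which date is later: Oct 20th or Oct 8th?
Oct 20th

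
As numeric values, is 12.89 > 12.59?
True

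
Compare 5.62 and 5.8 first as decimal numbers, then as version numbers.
As decimals: 5.62 < 5.8. As versions: v5.62 > v5.8 (minor version 62 > 8).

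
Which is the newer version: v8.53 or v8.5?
v8.53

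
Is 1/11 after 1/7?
Yes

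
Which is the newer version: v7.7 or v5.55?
v7.7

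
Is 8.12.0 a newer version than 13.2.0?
No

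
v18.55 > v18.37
True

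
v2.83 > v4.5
False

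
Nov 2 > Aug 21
True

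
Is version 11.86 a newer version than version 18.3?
No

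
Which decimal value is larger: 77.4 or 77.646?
77.646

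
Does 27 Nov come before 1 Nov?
No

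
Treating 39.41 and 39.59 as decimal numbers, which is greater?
39.59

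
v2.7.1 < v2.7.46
True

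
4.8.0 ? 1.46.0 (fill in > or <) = >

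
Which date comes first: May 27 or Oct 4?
May 27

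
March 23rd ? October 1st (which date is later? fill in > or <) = <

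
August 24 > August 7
True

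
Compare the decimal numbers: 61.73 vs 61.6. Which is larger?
61.73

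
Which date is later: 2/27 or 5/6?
5/6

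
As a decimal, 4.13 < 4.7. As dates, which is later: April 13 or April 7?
April 13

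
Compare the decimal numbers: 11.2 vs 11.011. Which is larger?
11.2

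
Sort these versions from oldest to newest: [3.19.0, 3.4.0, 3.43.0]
[3.4.0, 3.19.0, 3.43.0]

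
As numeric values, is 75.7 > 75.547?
True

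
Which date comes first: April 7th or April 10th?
April 7th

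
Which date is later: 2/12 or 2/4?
2/12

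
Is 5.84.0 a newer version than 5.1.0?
Yes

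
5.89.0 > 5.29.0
True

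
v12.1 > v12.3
False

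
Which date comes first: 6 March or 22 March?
6 March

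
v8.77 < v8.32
False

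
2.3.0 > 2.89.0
False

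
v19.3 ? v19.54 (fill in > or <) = <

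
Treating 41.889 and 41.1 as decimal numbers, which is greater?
41.889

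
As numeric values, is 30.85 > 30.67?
True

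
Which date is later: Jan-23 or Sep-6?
Sep-6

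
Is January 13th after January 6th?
Yes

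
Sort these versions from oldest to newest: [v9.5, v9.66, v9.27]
[v9.5, v9.27, v9.66]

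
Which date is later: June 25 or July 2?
July 2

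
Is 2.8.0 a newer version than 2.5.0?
Yes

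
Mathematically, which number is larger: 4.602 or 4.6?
4.602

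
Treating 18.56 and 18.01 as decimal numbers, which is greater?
18.56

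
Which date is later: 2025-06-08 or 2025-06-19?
2025-06-19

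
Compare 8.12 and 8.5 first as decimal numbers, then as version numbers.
As decimals: 8.12 < 8.5. As versions: v8.12 > v8.5 (minor version 12 > 5).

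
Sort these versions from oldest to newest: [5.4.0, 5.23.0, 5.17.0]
[5.4.0, 5.17.0, 5.23.0]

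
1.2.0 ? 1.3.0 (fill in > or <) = <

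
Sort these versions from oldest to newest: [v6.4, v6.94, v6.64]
[v6.4, v6.64, v6.94]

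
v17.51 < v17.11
False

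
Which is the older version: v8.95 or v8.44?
v8.44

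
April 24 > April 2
True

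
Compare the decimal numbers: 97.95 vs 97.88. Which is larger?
97.95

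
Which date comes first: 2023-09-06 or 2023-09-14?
2023-09-06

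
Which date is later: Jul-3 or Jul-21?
Jul-21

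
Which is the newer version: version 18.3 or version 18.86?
version 18.86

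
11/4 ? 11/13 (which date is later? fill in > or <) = <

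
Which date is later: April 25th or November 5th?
November 5th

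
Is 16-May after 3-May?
Yes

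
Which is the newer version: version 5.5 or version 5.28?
version 5.28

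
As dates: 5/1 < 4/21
False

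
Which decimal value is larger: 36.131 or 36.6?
36.6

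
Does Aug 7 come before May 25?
No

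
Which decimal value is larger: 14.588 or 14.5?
14.588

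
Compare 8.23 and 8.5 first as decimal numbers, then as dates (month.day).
As decimals: 8.23 < 8.5. As dates: 8/23 is later than 8/5 (day 23 > day 5).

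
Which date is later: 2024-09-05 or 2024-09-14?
2024-09-14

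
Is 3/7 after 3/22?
No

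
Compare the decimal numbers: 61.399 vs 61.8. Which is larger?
61.8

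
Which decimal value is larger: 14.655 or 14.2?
14.655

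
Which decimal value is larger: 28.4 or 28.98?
28.98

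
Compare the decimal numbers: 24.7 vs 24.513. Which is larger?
24.7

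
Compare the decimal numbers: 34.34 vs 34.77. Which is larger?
34.77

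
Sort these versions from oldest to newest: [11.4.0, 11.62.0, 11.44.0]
[11.4.0, 11.44.0, 11.62.0]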